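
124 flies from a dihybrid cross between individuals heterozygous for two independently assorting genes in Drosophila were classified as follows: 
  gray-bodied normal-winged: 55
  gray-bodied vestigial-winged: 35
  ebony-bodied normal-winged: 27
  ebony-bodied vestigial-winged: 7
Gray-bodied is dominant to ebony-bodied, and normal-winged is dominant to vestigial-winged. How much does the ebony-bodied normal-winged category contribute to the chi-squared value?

0.605

A dihybrid F₂ with independent assortment and complete dominance at both loci gives a 9:3:3:1 phenotypic ratio.
The 9:3:3:1 ratio has 16 parts, so with N = 124 the expected counts are:
  gray-bodied normal-winged: 124 × 9/16 = 69.75
  gray-bodied vestigial-winged: 124 × 3/16 = 23.25
  ebony-bodied normal-winged: 124 × 3/16 = 23.25
  ebony-bodied vestigial-winged: 124 × 1/16 = 7.75
Contribution of ebony-bodied normal-winged: (27 − 23.25)² / 23.25 = 0.6048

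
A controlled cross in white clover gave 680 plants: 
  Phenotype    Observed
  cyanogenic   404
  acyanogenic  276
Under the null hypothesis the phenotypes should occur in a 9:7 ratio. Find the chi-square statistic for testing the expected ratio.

Under the 9:7 hypothesis (Σ ratio = 16, N = 680):
  cyanogenic: 680 × 9/16 = 382.5
  acyanogenic: 680 × 7/16 = 297.5
χ² = Σ (O − E)² / E
  cyanogenic: (404 − 382.5)² / 382.5 = 1.2085
  acyanogenic: (276 − 297.5)² / 297.5 = 1.5538
χ² = 1.2085 + 1.5538 = 2.7623 ≈ 2.762

2.762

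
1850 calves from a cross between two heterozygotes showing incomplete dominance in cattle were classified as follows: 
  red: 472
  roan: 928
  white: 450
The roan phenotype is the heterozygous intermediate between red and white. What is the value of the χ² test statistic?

0.543

With incomplete dominance, a heterozygote × heterozygote cross gives a 1:2:1 phenotypic ratio.
Total ratio parts = 4. Expected numbers out of 1850:
  red: 1850 × 1/4 = 462.5
  roan: 1850 × 2/4 = 925
  white: 1850 × 1/4 = 462.5
χ² = Σ (O − E)² / E
  red: (472 − 462.5)² / 462.5 = 0.1951
  roan: (928 − 925)² / 925 = 0.0097
  white: (450 − 462.5)² / 462.5 = 0.3378
χ² = 0.1951 + 0.0097 + 0.3378 = 0.5426 ≈ 0.543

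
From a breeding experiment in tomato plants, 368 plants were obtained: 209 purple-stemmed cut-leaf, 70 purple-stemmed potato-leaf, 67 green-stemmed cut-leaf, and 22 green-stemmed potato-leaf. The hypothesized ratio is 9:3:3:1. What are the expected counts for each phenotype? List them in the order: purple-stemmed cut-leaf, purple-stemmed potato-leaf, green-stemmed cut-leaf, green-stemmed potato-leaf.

The 9:3:3:1 ratio has 16 parts, so with N = 368 the expected counts are:
  purple-stemmed cut-leaf: 368 × 9/16 = 207
  purple-stemmed potato-leaf: 368 × 3/16 = 69
  green-stemmed cut-leaf: 368 × 3/16 = 69
  green-stemmed potato-leaf: 368 × 1/16 = 23

207, 69, 69, 23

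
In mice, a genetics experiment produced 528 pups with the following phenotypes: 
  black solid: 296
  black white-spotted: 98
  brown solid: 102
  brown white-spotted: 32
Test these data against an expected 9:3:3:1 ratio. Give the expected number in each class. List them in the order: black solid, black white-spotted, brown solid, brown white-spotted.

297, 99, 99, 33

The 9:3:3:1 ratio has 16 parts, so with N = 528 the expected counts are:
  black solid: 528 × 9/16 = 297
  black white-spotted: 528 × 3/16 = 99
  brown solid: 528 × 3/16 = 99
  brown white-spotted: 528 × 1/16 = 33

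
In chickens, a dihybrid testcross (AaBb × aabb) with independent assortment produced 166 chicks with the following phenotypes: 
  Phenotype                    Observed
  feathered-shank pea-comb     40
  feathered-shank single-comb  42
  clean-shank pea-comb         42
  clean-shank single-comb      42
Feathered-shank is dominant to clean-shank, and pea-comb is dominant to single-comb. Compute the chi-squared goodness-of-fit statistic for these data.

A dihybrid testcross with independent assortment gives a 1:1:1:1 ratio.
The 1:1:1:1 ratio has 4 parts, so with N = 166 the expected counts are:
  feathered-shank pea-comb: 166 × 1/4 = 41.5
  feathered-shank single-comb: 166 × 1/4 = 41.5
  clean-shank pea-comb: 166 × 1/4 = 41.5
  clean-shank single-comb: 166 × 1/4 = 41.5
χ² = Σ (O − E)² / E
  feathered-shank pea-comb: (40 − 41.5)² / 41.5 = 0.0542
  feathered-shank single-comb: (42 − 41.5)² / 41.5 = 0.0060
  clean-shank pea-comb: (42 − 41.5)² / 41.5 = 0.0060
  clean-shank single-comb: (42 − 41.5)² / 41.5 = 0.0060
χ² = 0.0542 + 0.0060 + 0.0060 + 0.0060 = 0.0722 ≈ 0.072

0.072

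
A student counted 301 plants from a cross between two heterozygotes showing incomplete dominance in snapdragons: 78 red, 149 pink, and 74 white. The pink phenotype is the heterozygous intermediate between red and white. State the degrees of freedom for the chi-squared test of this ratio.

2

With incomplete dominance, a heterozygote × heterozygote cross gives a 1:2:1 phenotypic ratio.
A goodness-of-fit test with 3 phenotype classes has df = 3 − 1 = 2.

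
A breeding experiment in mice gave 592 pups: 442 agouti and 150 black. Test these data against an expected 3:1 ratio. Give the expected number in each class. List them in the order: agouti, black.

444, 148

Total ratio parts = 4. Expected numbers out of 592:
  agouti: 592 × 3/4 = 444
  black: 592 × 1/4 = 148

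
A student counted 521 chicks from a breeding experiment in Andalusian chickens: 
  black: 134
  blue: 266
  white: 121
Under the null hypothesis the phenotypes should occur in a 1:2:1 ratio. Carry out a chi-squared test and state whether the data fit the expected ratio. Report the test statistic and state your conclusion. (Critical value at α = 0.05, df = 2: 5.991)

Expected counts for N = 521 under a 1:2:1 ratio (total parts = 4):
  black: 521 × 1/4 = 130.25
  blue: 521 × 2/4 = 260.5
  white: 521 × 1/4 = 130.25
χ² = Σ (O − E)² / E
  black: (134 − 130.25)² / 130.25 = 0.1080
  blue: (266 − 260.5)² / 260.5 = 0.1161
  white: (121 − 130.25)² / 130.25 = 0.6569
χ² = 0.1080 + 0.1161 + 0.6569 = 0.881
Degrees of freedom = 3 − 1 = 2; critical value at α = 0.05 is 5.991.
Since 0.881 < 5.991, we fail to reject the null hypothesis — the data are consistent with the 1:2:1 ratio.

0.881; consistent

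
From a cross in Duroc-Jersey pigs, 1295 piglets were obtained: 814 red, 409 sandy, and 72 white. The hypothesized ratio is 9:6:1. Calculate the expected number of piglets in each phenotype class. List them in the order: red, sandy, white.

728.4375, 485.625, 80.9375

Under the 9:6:1 hypothesis (Σ ratio = 16, N = 1295):
  red: 1295 × 9/16 = 728.4375
  sandy: 1295 × 6/16 = 485.625
  white: 1295 × 1/16 = 80.9375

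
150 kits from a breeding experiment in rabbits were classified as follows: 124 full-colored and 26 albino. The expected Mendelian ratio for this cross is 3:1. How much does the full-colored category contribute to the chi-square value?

1.176

Under the 3:1 hypothesis (Σ ratio = 4, N = 150):
  full-colored: 150 × 3/4 = 112.5
  albino: 150 × 1/4 = 37.5
Contribution of full-colored: (124 − 112.5)² / 112.5 = 1.1756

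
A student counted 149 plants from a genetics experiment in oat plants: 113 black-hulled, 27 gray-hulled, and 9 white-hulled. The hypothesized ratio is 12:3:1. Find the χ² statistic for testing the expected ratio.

Total ratio parts = 16. Expected numbers out of 149:
  black-hulled: 149 × 12/16 = 111.75
  gray-hulled: 149 × 3/16 = 27.9375
  white-hulled: 149 × 1/16 = 9.3125
χ² = Σ (O − E)² / E
  black-hulled: (113 − 111.75)² / 111.75 = 0.0140
  gray-hulled: (27 − 27.9375)² / 27.9375 = 0.0315
  white-hulled: (9 − 9.3125)² / 9.3125 = 0.0105
χ² = 0.0140 + 0.0315 + 0.0105 = 0.056

0.056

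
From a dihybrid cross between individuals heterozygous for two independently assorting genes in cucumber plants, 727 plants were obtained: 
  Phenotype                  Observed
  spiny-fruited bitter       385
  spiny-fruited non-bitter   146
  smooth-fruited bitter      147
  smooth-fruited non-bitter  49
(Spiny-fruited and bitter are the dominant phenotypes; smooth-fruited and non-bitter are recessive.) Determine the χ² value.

A dihybrid F₂ with independent assortment and complete dominance at both loci gives a 9:3:3:1 phenotypic ratio.
Expected counts for N = 727 under a 9:3:3:1 ratio (total parts = 16):
  spiny-fruited bitter: 727 × 9/16 = 408.9375
  spiny-fruited non-bitter: 727 × 3/16 = 136.3125
  smooth-fruited bitter: 727 × 3/16 = 136.3125
  smooth-fruited non-bitter: 727 × 1/16 = 45.4375
χ² = Σ (O − E)² / E
  spiny-fruited bitter: (385 − 408.9375)² / 408.9375 = 1.4012
  spiny-fruited non-bitter: (146 − 136.3125)² / 136.3125 = 0.6885
  smooth-fruited bitter: (147 − 136.3125)² / 136.3125 = 0.8379
  smooth-fruited non-bitter: (49 − 45.4375)² / 45.4375 = 0.2793
χ² = 1.4012 + 0.6885 + 0.8379 + 0.2793 = 3.2069 ≈ 3.207

3.207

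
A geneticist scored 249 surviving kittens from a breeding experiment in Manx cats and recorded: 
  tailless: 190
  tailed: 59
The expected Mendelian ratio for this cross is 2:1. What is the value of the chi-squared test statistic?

Total ratio parts = 3. Expected numbers out of 249:
  tailless: 249 × 2/3 = 166
  tailed: 249 × 1/3 = 83
χ² = Σ (O − E)² / E
  tailless: (190 − 166)² / 166 = 3.4699
  tailed: (59 − 83)² / 83 = 6.9398
χ² = 3.4699 + 6.9398 = 10.4097 ≈ 10.410

10.410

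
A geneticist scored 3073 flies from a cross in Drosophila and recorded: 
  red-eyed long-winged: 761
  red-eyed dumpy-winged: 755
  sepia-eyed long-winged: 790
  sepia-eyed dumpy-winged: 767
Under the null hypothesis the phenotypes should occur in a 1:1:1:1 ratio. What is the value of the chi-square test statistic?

0.915

Total ratio parts = 4. Expected numbers out of 3073:
  red-eyed long-winged: 3073 × 1/4 = 768.25
  red-eyed dumpy-winged: 3073 × 1/4 = 768.25
  sepia-eyed long-winged: 3073 × 1/4 = 768.25
  sepia-eyed dumpy-winged: 3073 × 1/4 = 768.25
χ² = Σ (O − E)² / E
  red-eyed long-winged: (761 − 768.25)² / 768.25 = 0.0684
  red-eyed dumpy-winged: (755 − 768.25)² / 768.25 = 0.2285
  sepia-eyed long-winged: (790 − 768.25)² / 768.25 = 0.6158
  sepia-eyed dumpy-winged: (767 − 768.25)² / 768.25 = 0.0020
χ² = 0.0684 + 0.2285 + 0.6158 + 0.0020 = 0.9147 ≈ 0.915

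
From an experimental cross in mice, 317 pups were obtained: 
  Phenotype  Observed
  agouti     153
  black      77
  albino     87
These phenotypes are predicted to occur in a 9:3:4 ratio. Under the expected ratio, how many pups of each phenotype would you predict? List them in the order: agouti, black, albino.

178.3125, 59.4375, 79.25

Total ratio parts = 16. Expected numbers out of 317:
  agouti: 317 × 9/16 = 178.3125
  black: 317 × 3/16 = 59.4375
  albino: 317 × 4/16 = 79.25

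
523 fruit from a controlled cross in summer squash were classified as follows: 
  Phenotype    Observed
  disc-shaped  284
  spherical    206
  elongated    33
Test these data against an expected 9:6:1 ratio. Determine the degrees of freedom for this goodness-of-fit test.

2

A goodness-of-fit test with 3 phenotype classes has df = 3 − 1 = 2.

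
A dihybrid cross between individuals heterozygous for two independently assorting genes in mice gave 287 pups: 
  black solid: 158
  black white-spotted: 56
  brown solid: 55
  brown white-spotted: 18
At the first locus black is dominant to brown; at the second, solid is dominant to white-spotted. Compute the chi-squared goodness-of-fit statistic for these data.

0.189

A dihybrid F₂ with independent assortment and complete dominance at both loci gives a 9:3:3:1 phenotypic ratio.
Under the 9:3:3:1 hypothesis (Σ ratio = 16, N = 287):
  black solid: 287 × 9/16 = 161.4375
  black white-spotted: 287 × 3/16 = 53.8125
  brown solid: 287 × 3/16 = 53.8125
  brown white-spotted: 287 × 1/16 = 17.9375
χ² = Σ (O − E)² / E
  black solid: (158 − 161.4375)² / 161.4375 = 0.0732
  black white-spotted: (56 − 53.8125)² / 53.8125 = 0.0889
  brown solid: (55 − 53.8125)² / 53.8125 = 0.0262
  brown white-spotted: (18 − 17.9375)² / 17.9375 = 0.0002
χ² = 0.0732 + 0.0889 + 0.0262 + 0.0002 = 0.1885 ≈ 0.189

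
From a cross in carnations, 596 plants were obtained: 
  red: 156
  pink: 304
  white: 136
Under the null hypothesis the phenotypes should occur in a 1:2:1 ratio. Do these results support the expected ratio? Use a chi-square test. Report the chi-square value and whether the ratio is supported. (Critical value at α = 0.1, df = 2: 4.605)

Under the 1:2:1 hypothesis (Σ ratio = 4, N = 596):
  red: 596 × 1/4 = 149
  pink: 596 × 2/4 = 298
  white: 596 × 1/4 = 149
χ² = Σ (O − E)² / E
  red: (156 − 149)² / 149 = 0.3289
  pink: (304 − 298)² / 298 = 0.1208
  white: (136 − 149)² / 149 = 1.1342
χ² = 0.3289 + 0.1208 + 1.1342 = 1.5839 ≈ 1.584
Degrees of freedom = 3 − 1 = 2; critical value at α = 0.1 is 4.605.
Since 1.584 < 4.605, we fail to reject the null hypothesis — the data are consistent with the 1:2:1 ratio.

1.584; consistent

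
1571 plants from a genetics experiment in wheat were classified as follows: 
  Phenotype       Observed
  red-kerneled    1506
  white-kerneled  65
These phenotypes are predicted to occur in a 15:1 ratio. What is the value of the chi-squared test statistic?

Total ratio parts = 16. Expected numbers out of 1571:
  red-kerneled: 1571 × 15/16 = 1472.8125
  white-kerneled: 1571 × 1/16 = 98.1875
χ² = Σ (O − E)² / E
  red-kerneled: (1506 − 1472.8125)² / 1472.8125 = 0.7478
  white-kerneled: (65 − 98.1875)² / 98.1875 = 11.2174
χ² = 0.7478 + 11.2174 = 11.9652 ≈ 11.965

11.965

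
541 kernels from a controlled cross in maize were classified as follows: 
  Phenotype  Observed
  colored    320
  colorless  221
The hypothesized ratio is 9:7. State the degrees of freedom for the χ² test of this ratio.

A goodness-of-fit test with 2 phenotype classes has df = 2 − 1 = 1.

1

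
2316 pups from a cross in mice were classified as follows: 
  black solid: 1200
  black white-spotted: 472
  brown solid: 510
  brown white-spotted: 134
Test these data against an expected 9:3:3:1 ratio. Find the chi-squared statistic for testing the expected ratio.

Under the 9:3:3:1 hypothesis (Σ ratio = 16, N = 2316):
  black solid: 2316 × 9/16 = 1302.75
  black white-spotted: 2316 × 3/16 = 434.25
  brown solid: 2316 × 3/16 = 434.25
  brown white-spotted: 2316 × 1/16 = 144.75
χ² = Σ (O − E)² / E
  black solid: (1200 − 1302.75)² / 1302.75 = 8.1041
  black white-spotted: (472 − 434.25)² / 434.25 = 3.2817
  brown solid: (510 − 434.25)² / 434.25 = 13.2137
  brown white-spotted: (134 − 144.75)² / 144.75 = 0.7984
χ² = 8.1041 + 3.2817 + 13.2137 + 0.7984 = 25.3979 ≈ 25.398

25.398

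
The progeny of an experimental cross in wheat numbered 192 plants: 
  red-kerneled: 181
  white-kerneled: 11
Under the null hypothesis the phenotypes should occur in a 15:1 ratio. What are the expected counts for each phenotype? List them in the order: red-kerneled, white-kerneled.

180, 12

Under the 15:1 hypothesis (Σ ratio = 16, N = 192):
  red-kerneled: 192 × 15/16 = 180
  white-kerneled: 192 × 1/16 = 12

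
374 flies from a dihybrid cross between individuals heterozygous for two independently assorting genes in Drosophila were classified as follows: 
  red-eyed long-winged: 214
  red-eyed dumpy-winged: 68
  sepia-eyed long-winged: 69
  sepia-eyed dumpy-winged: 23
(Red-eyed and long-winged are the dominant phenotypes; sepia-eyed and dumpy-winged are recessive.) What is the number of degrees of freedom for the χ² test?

A dihybrid F₂ with independent assortment and complete dominance at both loci gives a 9:3:3:1 phenotypic ratio.
A goodness-of-fit test with 4 phenotype classes has df = 4 − 1 = 3.

3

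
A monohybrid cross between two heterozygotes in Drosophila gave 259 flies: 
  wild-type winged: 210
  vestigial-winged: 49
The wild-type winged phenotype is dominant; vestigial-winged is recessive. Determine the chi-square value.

5.108

For a monohybrid cross between heterozygotes with complete dominance, the expected phenotypic ratio is 3:1.
Under the 3:1 hypothesis (Σ ratio = 4, N = 259):
  wild-type winged: 259 × 3/4 = 194.25
  vestigial-winged: 259 × 1/4 = 64.75
χ² = Σ (O − E)² / E
  wild-type winged: (210 − 194.25)² / 194.25 = 1.2770
  vestigial-winged: (49 − 64.75)² / 64.75 = 3.8311
χ² = 1.2770 + 3.8311 = 5.1081 ≈ 5.108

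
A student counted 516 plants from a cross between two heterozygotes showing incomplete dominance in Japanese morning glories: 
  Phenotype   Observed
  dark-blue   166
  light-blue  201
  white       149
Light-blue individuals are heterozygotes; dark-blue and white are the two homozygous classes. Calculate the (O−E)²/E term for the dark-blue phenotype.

10.612

With incomplete dominance, a heterozygote × heterozygote cross gives a 1:2:1 phenotypic ratio.
Expected counts for N = 516 under a 1:2:1 ratio (total parts = 4):
  dark-blue: 516 × 1/4 = 129
  light-blue: 516 × 2/4 = 258
  white: 516 × 1/4 = 129
Contribution of dark-blue: (166 − 129)² / 129 = 10.6124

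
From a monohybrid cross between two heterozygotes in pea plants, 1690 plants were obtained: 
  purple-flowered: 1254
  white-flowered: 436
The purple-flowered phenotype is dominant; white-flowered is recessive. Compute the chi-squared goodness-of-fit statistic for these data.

For a monohybrid cross between heterozygotes with complete dominance, the expected phenotypic ratio is 3:1.
Expected counts for N = 1690 under a 3:1 ratio (total parts = 4):
  purple-flowered: 1690 × 3/4 = 1267.5
  white-flowered: 1690 × 1/4 = 422.5
χ² = Σ (O − E)² / E
  purple-flowered: (1254 − 1267.5)² / 1267.5 = 0.1438
  white-flowered: (436 − 422.5)² / 422.5 = 0.4314
χ² = 0.1438 + 0.4314 = 0.5752 ≈ 0.575

0.575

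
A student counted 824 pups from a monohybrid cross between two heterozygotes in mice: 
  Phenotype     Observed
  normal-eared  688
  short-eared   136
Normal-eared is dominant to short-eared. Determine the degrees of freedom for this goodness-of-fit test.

1

For a monohybrid cross between heterozygotes with complete dominance, the expected phenotypic ratio is 3:1.
A goodness-of-fit test with 2 phenotype classes has df = 2 − 1 = 1.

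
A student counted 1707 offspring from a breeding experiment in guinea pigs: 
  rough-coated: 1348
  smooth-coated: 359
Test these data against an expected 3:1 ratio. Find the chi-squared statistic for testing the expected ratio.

14.341

Expected counts for N = 1707 under a 3:1 ratio (total parts = 4):
  rough-coated: 1707 × 3/4 = 1280.25
  smooth-coated: 1707 × 1/4 = 426.75
χ² = Σ (O − E)² / E
  rough-coated: (1348 − 1280.25)² / 1280.25 = 3.5853
  smooth-coated: (359 − 426.75)² / 426.75 = 10.7559
χ² = 3.5853 + 10.7559 = 14.3412 ≈ 14.341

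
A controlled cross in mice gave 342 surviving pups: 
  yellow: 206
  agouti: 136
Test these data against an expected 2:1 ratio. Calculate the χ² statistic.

Under the 2:1 hypothesis (Σ ratio = 3, N = 342):
  yellow: 342 × 2/3 = 228
  agouti: 342 × 1/3 = 114
χ² = Σ (O − E)² / E
  yellow: (206 − 228)² / 228 = 2.1228
  agouti: (136 − 114)² / 114 = 4.2456
χ² = 2.1228 + 4.2456 = 6.3684 ≈ 6.368

6.368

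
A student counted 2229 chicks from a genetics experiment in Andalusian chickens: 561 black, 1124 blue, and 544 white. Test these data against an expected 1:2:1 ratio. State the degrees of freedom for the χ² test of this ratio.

2

A goodness-of-fit test with 3 phenotype classes has df = 3 − 1 = 2.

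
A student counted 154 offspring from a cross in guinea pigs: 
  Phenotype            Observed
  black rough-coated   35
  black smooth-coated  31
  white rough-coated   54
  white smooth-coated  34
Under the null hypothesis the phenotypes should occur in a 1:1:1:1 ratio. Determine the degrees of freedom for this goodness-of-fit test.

3

A goodness-of-fit test with 4 phenotype classes has df = 4 − 1 = 3.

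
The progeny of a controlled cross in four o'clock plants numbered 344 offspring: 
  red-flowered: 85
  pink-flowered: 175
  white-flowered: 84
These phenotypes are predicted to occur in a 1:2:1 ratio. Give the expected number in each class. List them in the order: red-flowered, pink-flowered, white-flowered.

Under the 1:2:1 hypothesis (Σ ratio = 4, N = 344):
  red-flowered: 344 × 1/4 = 86
  pink-flowered: 344 × 2/4 = 172
  white-flowered: 344 × 1/4 = 86

86, 172, 86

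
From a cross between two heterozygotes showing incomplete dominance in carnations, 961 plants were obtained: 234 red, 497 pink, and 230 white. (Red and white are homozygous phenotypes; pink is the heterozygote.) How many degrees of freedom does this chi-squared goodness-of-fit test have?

With incomplete dominance, a heterozygote × heterozygote cross gives a 1:2:1 phenotypic ratio.
A goodness-of-fit test with 3 phenotype classes has df = 3 − 1 = 2.

2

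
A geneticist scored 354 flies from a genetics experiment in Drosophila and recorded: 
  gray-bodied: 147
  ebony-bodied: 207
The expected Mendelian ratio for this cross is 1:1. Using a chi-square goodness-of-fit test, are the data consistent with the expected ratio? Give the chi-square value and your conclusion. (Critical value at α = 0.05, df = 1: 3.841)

Total ratio parts = 2. Expected numbers out of 354:
  gray-bodied: 354 × 1/2 = 177
  ebony-bodied: 354 × 1/2 = 177
χ² = Σ (O − E)² / E
  gray-bodied: (147 − 177)² / 177 = 5.0847
  ebony-bodied: (207 − 177)² / 177 = 5.0847
χ² = 5.0847 + 5.0847 = 10.1694 ≈ 10.169
Degrees of freedom = 2 − 1 = 1; critical value at α = 0.05 is 3.841.
Since 10.169 > 3.841, we reject the null hypothesis — the data do not fit the 1:1 ratio.

10.169; not consistent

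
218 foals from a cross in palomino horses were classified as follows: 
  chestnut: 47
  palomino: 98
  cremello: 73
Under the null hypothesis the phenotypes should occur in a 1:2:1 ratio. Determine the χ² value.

8.422

Expected counts for N = 218 under a 1:2:1 ratio (total parts = 4):
  chestnut: 218 × 1/4 = 54.5
  palomino: 218 × 2/4 = 109
  cremello: 218 × 1/4 = 54.5
χ² = Σ (O − E)² / E
  chestnut: (47 − 54.5)² / 54.5 = 1.0321
  palomino: (98 − 109)² / 109 = 1.1101
  cremello: (73 − 54.5)² / 54.5 = 6.2798
χ² = 1.0321 + 1.1101 + 6.2798 = 8.422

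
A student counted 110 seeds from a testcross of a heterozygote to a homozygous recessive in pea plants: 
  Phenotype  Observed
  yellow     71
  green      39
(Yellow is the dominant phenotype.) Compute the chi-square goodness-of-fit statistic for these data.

A testcross of a heterozygote (Aa × aa) gives a 1:1 phenotypic ratio.
Total ratio parts = 2. Expected numbers out of 110:
  yellow: 110 × 1/2 = 55
  green: 110 × 1/2 = 55
χ² = Σ (O − E)² / E
  yellow: (71 − 55)² / 55 = 4.6545
  green: (39 − 55)² / 55 = 4.6545
χ² = 4.6545 + 4.6545 = 9.309

9.309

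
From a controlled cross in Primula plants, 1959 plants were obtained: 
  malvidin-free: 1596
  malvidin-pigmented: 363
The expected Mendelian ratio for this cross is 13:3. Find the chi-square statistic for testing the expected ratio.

Expected counts for N = 1959 under a 13:3 ratio (total parts = 16):
  malvidin-free: 1959 × 13/16 = 1591.6875
  malvidin-pigmented: 1959 × 3/16 = 367.3125
χ² = Σ (O − E)² / E
  malvidin-free: (1596 − 1591.6875)² / 1591.6875 = 0.0117
  malvidin-pigmented: (363 − 367.3125)² / 367.3125 = 0.0506
χ² = 0.0117 + 0.0506 = 0.0623 ≈ 0.062

0.062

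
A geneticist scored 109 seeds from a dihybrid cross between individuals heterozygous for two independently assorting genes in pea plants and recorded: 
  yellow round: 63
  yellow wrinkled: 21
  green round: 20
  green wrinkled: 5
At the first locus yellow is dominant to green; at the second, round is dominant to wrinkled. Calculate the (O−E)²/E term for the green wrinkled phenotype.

A dihybrid F₂ with independent assortment and complete dominance at both loci gives a 9:3:3:1 phenotypic ratio.
Total ratio parts = 16. Expected numbers out of 109:
  yellow round: 109 × 9/16 = 61.3125
  yellow wrinkled: 109 × 3/16 = 20.4375
  green round: 109 × 3/16 = 20.4375
  green wrinkled: 109 × 1/16 = 6.8125
Contribution of green wrinkled: (5 − 6.8125)² / 6.8125 = 0.4822

0.482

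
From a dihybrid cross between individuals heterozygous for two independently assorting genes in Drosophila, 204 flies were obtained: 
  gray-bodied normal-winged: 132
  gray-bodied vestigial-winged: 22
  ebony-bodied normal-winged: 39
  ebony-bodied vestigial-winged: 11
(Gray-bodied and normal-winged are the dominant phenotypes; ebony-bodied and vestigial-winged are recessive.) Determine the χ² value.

9.752

A dihybrid F₂ with independent assortment and complete dominance at both loci gives a 9:3:3:1 phenotypic ratio.
The 9:3:3:1 ratio has 16 parts, so with N = 204 the expected counts are:
  gray-bodied normal-winged: 204 × 9/16 = 114.75
  gray-bodied vestigial-winged: 204 × 3/16 = 38.25
  ebony-bodied normal-winged: 204 × 3/16 = 38.25
  ebony-bodied vestigial-winged: 204 × 1/16 = 12.75
χ² = Σ (O − E)² / E
  gray-bodied normal-winged: (132 − 114.75)² / 114.75 = 2.5931
  gray-bodied vestigial-winged: (22 − 38.25)² / 38.25 = 6.9036
  ebony-bodied normal-winged: (39 − 38.25)² / 38.25 = 0.0147
  ebony-bodied vestigial-winged: (11 − 12.75)² / 12.75 = 0.2402
χ² = 2.5931 + 6.9036 + 0.0147 + 0.2402 = 9.7516 ≈ 9.752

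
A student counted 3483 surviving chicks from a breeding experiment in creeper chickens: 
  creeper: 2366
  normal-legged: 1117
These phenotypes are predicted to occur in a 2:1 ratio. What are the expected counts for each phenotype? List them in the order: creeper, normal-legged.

2322, 1161

Total ratio parts = 3. Expected numbers out of 3483:
  creeper: 3483 × 2/3 = 2322
  normal-legged: 3483 × 1/3 = 1161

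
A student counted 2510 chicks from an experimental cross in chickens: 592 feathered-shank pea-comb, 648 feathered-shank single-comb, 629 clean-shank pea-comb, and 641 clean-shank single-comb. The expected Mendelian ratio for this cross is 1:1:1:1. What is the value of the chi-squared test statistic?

2.972

Expected counts for N = 2510 under a 1:1:1:1 ratio (total parts = 4):
  feathered-shank pea-comb: 2510 × 1/4 = 627.5
  feathered-shank single-comb: 2510 × 1/4 = 627.5
  clean-shank pea-comb: 2510 × 1/4 = 627.5
  clean-shank single-comb: 2510 × 1/4 = 627.5
χ² = Σ (O − E)² / E
  feathered-shank pea-comb: (592 − 627.5)² / 627.5 = 2.0084
  feathered-shank single-comb: (648 − 627.5)² / 627.5 = 0.6697
  clean-shank pea-comb: (629 − 627.5)² / 627.5 = 0.0036
  clean-shank single-comb: (641 − 627.5)² / 627.5 = 0.2904
χ² = 2.0084 + 0.6697 + 0.0036 + 0.2904 = 2.9721 ≈ 2.972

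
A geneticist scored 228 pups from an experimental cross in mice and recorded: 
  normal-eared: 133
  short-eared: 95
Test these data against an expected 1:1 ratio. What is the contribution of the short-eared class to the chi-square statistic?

3.167

Under the 1:1 hypothesis (Σ ratio = 2, N = 228):
  normal-eared: 228 × 1/2 = 114
  short-eared: 228 × 1/2 = 114
Contribution of short-eared: (95 − 114)² / 114 = 3.1667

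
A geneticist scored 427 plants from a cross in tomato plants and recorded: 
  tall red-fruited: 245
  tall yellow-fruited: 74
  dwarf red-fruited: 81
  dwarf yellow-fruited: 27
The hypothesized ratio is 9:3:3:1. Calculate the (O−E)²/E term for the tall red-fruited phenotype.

Under the 9:3:3:1 hypothesis (Σ ratio = 16, N = 427):
  tall red-fruited: 427 × 9/16 = 240.1875
  tall yellow-fruited: 427 × 3/16 = 80.0625
  dwarf red-fruited: 427 × 3/16 = 80.0625
  dwarf yellow-fruited: 427 × 1/16 = 26.6875
Contribution of tall red-fruited: (245 − 240.1875)² / 240.1875 = 0.0964

0.096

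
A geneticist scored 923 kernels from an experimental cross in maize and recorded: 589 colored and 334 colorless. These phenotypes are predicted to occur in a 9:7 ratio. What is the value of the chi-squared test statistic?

21.457

The 9:7 ratio has 16 parts, so with N = 923 the expected counts are:
  colored: 923 × 9/16 = 519.1875
  colorless: 923 × 7/16 = 403.8125
χ² = Σ (O − E)² / E
  colored: (589 − 519.1875)² / 519.1875 = 9.3873
  colorless: (334 − 403.8125)² / 403.8125 = 12.0694
χ² = 9.3873 + 12.0694 = 21.4567 ≈ 21.457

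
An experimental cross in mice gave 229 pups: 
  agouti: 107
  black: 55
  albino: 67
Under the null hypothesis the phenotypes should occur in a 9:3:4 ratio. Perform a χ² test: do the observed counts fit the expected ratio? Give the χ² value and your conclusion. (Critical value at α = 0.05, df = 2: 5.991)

Expected counts for N = 229 under a 9:3:4 ratio (total parts = 16):
  agouti: 229 × 9/16 = 128.8125
  black: 229 × 3/16 = 42.9375
  albino: 229 × 4/16 = 57.25
χ² = Σ (O − E)² / E
  agouti: (107 − 128.8125)² / 128.8125 = 3.6936
  black: (55 − 42.9375)² / 42.9375 = 3.3887
  albino: (67 − 57.25)² / 57.25 = 1.6605
χ² = 3.6936 + 3.3887 + 1.6605 = 8.7428 ≈ 8.743
Degrees of freedom = 3 − 1 = 2; critical value at α = 0.05 is 5.991.
Since 8.743 > 5.991, we reject the null hypothesis — the data do not fit the 9:3:4 ratio.

8.743; not consistent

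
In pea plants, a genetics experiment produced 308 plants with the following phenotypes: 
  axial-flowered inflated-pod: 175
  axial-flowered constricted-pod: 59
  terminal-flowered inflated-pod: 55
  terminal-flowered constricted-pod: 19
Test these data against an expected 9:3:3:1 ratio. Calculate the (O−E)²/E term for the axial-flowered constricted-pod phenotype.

Expected counts for N = 308 under a 9:3:3:1 ratio (total parts = 16):
  axial-flowered inflated-pod: 308 × 9/16 = 173.25
  axial-flowered constricted-pod: 308 × 3/16 = 57.75
  terminal-flowered inflated-pod: 308 × 3/16 = 57.75
  terminal-flowered constricted-pod: 308 × 1/16 = 19.25
Contribution of axial-flowered constricted-pod: (59 − 57.75)² / 57.75 = 0.0271

0.027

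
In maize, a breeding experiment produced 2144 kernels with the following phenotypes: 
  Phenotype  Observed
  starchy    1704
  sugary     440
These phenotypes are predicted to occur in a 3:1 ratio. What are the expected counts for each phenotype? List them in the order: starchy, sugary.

1608, 536

Expected counts for N = 2144 under a 3:1 ratio (total parts = 4):
  starchy: 2144 × 3/4 = 1608
  sugary: 2144 × 1/4 = 536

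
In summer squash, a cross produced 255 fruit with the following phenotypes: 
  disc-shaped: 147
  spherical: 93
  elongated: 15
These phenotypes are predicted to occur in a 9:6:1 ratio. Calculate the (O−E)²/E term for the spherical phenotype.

The 9:6:1 ratio has 16 parts, so with N = 255 the expected counts are:
  disc-shaped: 255 × 9/16 = 143.4375
  spherical: 255 × 6/16 = 95.625
  elongated: 255 × 1/16 = 15.9375
Contribution of spherical: (93 − 95.625)² / 95.625 = 0.0721

0.072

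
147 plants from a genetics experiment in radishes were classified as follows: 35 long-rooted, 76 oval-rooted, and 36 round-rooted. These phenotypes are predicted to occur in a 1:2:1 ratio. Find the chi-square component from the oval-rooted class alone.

Total ratio parts = 4. Expected numbers out of 147:
  long-rooted: 147 × 1/4 = 36.75
  oval-rooted: 147 × 2/4 = 73.5
  round-rooted: 147 × 1/4 = 36.75
Contribution of oval-rooted: (76 − 73.5)² / 73.5 = 0.0850

0.085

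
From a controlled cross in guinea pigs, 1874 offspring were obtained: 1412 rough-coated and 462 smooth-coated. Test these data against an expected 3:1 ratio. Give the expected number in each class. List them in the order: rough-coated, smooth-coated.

Total ratio parts = 4. Expected numbers out of 1874:
  rough-coated: 1874 × 3/4 = 1405.5
  smooth-coated: 1874 × 1/4 = 468.5

1405.5, 468.5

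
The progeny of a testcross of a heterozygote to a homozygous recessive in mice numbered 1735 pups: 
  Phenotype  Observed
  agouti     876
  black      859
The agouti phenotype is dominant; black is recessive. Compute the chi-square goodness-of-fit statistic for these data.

A testcross of a heterozygote (Aa × aa) gives a 1:1 phenotypic ratio.
The 1:1 ratio has 2 parts, so with N = 1735 the expected counts are:
  agouti: 1735 × 1/2 = 867.5
  black: 1735 × 1/2 = 867.5
χ² = Σ (O − E)² / E
  agouti: (876 − 867.5)² / 867.5 = 0.0833
  black: (859 − 867.5)² / 867.5 = 0.0833
χ² = 0.0833 + 0.0833 = 0.1666 ≈ 0.167

0.167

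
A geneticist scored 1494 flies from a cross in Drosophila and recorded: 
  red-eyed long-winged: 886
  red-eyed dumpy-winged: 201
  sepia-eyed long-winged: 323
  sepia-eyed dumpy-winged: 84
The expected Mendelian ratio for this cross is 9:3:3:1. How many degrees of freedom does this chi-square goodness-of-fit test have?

3

A goodness-of-fit test with 4 phenotype classes has df = 4 − 1 = 3.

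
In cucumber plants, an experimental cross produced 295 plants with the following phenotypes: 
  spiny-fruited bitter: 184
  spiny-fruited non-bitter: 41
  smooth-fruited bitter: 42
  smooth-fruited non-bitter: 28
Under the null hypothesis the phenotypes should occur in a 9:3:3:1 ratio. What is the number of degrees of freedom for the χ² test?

3

A goodness-of-fit test with 4 phenotype classes has df = 4 − 1 = 3.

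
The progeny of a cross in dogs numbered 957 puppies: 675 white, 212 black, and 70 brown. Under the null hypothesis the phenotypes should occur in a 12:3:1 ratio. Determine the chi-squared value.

10.191

The 12:3:1 ratio has 16 parts, so with N = 957 the expected counts are:
  white: 957 × 12/16 = 717.75
  black: 957 × 3/16 = 179.4375
  brown: 957 × 1/16 = 59.8125
χ² = Σ (O − E)² / E
  white: (675 − 717.75)² / 717.75 = 2.5462
  black: (212 − 179.4375)² / 179.4375 = 5.9091
  brown: (70 − 59.8125)² / 59.8125 = 1.7352
χ² = 2.5462 + 5.9091 + 1.7352 = 10.1905 ≈ 10.191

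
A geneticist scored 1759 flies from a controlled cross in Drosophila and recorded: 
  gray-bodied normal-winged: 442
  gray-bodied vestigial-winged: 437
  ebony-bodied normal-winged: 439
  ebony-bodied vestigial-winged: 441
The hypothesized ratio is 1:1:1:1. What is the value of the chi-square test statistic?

0.034

The 1:1:1:1 ratio has 4 parts, so with N = 1759 the expected counts are:
  gray-bodied normal-winged: 1759 × 1/4 = 439.75
  gray-bodied vestigial-winged: 1759 × 1/4 = 439.75
  ebony-bodied normal-winged: 1759 × 1/4 = 439.75
  ebony-bodied vestigial-winged: 1759 × 1/4 = 439.75
χ² = Σ (O − E)² / E
  gray-bodied normal-winged: (442 − 439.75)² / 439.75 = 0.0115
  gray-bodied vestigial-winged: (437 − 439.75)² / 439.75 = 0.0172
  ebony-bodied normal-winged: (439 − 439.75)² / 439.75 = 0.0013
  ebony-bodied vestigial-winged: (441 − 439.75)² / 439.75 = 0.0036
χ² = 0.0115 + 0.0172 + 0.0013 + 0.0036 = 0.0336 ≈ 0.034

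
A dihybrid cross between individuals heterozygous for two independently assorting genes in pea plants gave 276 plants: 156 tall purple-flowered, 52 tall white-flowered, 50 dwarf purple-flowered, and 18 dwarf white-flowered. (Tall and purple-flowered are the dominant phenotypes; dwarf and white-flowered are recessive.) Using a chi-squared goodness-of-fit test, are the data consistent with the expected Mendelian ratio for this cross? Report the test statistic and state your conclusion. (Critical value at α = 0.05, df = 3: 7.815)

0.097; consistent

A dihybrid F₂ with independent assortment and complete dominance at both loci gives a 9:3:3:1 phenotypic ratio.
The 9:3:3:1 ratio has 16 parts, so with N = 276 the expected counts are:
  tall purple-flowered: 276 × 9/16 = 155.25
  tall white-flowered: 276 × 3/16 = 51.75
  dwarf purple-flowered: 276 × 3/16 = 51.75
  dwarf white-flowered: 276 × 1/16 = 17.25
χ² = Σ (O − E)² / E
  tall purple-flowered: (156 − 155.25)² / 155.25 = 0.0036
  tall white-flowered: (52 − 51.75)² / 51.75 = 0.0012
  dwarf purple-flowered: (50 − 51.75)² / 51.75 = 0.0592
  dwarf white-flowered: (18 − 17.25)² / 17.25 = 0.0326
χ² = 0.0036 + 0.0012 + 0.0592 + 0.0326 = 0.0966 ≈ 0.097
Degrees of freedom = 4 − 1 = 3; critical value at α = 0.05 is 7.815.
Since 0.097 < 7.815, we fail to reject the null hypothesis — the data are consistent with the 9:3:3:1 ratio.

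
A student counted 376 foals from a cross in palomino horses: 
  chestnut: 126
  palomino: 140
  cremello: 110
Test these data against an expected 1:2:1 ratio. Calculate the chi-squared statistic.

25.872

The 1:2:1 ratio has 4 parts, so with N = 376 the expected counts are:
  chestnut: 376 × 1/4 = 94
  palomino: 376 × 2/4 = 188
  cremello: 376 × 1/4 = 94
χ² = Σ (O − E)² / E
  chestnut: (126 − 94)² / 94 = 10.8936
  palomino: (140 − 188)² / 188 = 12.2553
  cremello: (110 − 94)² / 94 = 2.7234
χ² = 10.8936 + 12.2553 + 2.7234 = 25.8723 ≈ 25.872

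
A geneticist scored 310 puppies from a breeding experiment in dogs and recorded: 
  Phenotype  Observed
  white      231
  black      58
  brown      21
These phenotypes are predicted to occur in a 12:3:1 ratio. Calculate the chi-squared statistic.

0.146

Expected counts for N = 310 under a 12:3:1 ratio (total parts = 16):
  white: 310 × 12/16 = 232.5
  black: 310 × 3/16 = 58.125
  brown: 310 × 1/16 = 19.375
χ² = Σ (O − E)² / E
  white: (231 − 232.5)² / 232.5 = 0.0097
  black: (58 − 58.125)² / 58.125 = 0.0003
  brown: (21 − 19.375)² / 19.375 = 0.1363
χ² = 0.0097 + 0.0003 + 0.1363 = 0.1463 ≈ 0.146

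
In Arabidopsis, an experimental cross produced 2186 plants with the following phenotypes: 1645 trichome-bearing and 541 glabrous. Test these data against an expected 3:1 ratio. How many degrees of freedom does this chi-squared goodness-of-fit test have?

A goodness-of-fit test with 2 phenotype classes has df = 2 − 1 = 1.

1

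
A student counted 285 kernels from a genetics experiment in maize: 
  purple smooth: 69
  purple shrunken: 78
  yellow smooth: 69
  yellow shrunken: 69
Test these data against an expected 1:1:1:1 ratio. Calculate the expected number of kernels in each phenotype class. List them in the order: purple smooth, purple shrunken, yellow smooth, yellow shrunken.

71.25, 71.25, 71.25, 71.25

Expected counts for N = 285 under a 1:1:1:1 ratio (total parts = 4):
  purple smooth: 285 × 1/4 = 71.25
  purple shrunken: 285 × 1/4 = 71.25
  yellow smooth: 285 × 1/4 = 71.25
  yellow shrunken: 285 × 1/4 = 71.25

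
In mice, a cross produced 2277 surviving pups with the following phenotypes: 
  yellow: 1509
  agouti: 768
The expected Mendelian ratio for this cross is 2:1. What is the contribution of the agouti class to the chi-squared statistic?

0.107

The 2:1 ratio has 3 parts, so with N = 2277 the expected counts are:
  yellow: 2277 × 2/3 = 1518
  agouti: 2277 × 1/3 = 759
Contribution of agouti: (768 − 759)² / 759 = 0.1067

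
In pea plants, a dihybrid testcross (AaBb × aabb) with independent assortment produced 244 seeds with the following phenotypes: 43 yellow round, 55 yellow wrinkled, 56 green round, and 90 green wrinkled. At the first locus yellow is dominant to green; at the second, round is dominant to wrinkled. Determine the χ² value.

20.098

A dihybrid testcross with independent assortment gives a 1:1:1:1 ratio.
The 1:1:1:1 ratio has 4 parts, so with N = 244 the expected counts are:
  yellow round: 244 × 1/4 = 61
  yellow wrinkled: 244 × 1/4 = 61
  green round: 244 × 1/4 = 61
  green wrinkled: 244 × 1/4 = 61
χ² = Σ (O − E)² / E
  yellow round: (43 − 61)² / 61 = 5.3115
  yellow wrinkled: (55 − 61)² / 61 = 0.5902
  green round: (56 − 61)² / 61 = 0.4098
  green wrinkled: (90 − 61)² / 61 = 13.7869
χ² = 5.3115 + 0.5902 + 0.4098 + 13.7869 = 20.0984 ≈ 20.098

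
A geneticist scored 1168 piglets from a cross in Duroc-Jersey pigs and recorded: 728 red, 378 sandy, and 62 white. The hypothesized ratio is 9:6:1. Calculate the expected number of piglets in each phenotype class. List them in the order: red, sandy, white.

Expected counts for N = 1168 under a 9:6:1 ratio (total parts = 16):
  red: 1168 × 9/16 = 657
  sandy: 1168 × 6/16 = 438
  white: 1168 × 1/16 = 73

657, 438, 73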